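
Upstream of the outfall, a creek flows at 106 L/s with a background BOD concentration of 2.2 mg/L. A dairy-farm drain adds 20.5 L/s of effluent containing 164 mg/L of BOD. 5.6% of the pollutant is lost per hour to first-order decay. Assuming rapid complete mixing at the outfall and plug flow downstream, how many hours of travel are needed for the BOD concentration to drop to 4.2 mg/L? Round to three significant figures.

After mixing, C = (106.0·2.200 + 20.50·164.0) / 126.5 = 3595/126.5 = 28.42 mg/L.
5.6%/h lost → k = −ln(1 − 0.056) = 0.05763 h⁻¹.
28.42·exp(−k·t) = 4.2 → t = ln(28.42/4.2)/k = 119400 s = 33.18 h.

33.2 h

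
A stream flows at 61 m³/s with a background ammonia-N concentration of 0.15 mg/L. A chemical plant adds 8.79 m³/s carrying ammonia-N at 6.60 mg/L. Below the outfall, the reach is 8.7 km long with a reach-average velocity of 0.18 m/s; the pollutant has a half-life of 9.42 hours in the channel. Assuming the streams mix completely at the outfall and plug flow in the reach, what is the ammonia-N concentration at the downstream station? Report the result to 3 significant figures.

0.358 mg/L

Conservation of mass: C = (61.00·0.1500 + 8.790·6.600) / 69.79 = 67.16/69.79 = 0.9624 mg/L.
Travel time t = 8.7·1000 / 0.18 = 48330 s = 13.43 h.
Half-life 9.42 h → k = ln 2 / 9.42 = 0.07358 h⁻¹ = 1.766 d⁻¹.
Decay over the reach: 0.9624·exp(−kt) = 0.9624·0.3724 = 0.3583 mg/L.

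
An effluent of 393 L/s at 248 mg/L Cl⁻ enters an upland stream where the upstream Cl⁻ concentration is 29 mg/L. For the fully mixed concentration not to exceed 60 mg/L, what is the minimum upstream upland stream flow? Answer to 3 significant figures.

2380 L/s

Set C_mix = 60: (Q·29.00 + 393.0·248.0) / (Q + 393.0) = 60
→ Q = 393.0·(248.0 − 60)/(60 − 29.00) = 2383 L/s.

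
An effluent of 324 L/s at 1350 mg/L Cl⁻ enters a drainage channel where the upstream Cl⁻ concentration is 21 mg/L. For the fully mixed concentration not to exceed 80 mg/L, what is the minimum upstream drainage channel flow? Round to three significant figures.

6970 L/s

Set C_mix = 80: (Q·21.00 + 324.0·1350) / (Q + 324.0) = 80
→ Q = 324.0·(1350 − 80)/(80 − 21.00) = 6974 L/s.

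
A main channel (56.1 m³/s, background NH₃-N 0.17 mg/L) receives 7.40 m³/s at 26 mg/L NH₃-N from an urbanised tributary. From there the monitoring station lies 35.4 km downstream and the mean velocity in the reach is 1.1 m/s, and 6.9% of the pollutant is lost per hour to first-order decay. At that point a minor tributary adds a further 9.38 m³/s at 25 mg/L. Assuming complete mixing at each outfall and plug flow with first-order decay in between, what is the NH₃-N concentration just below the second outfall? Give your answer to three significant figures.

4.68 mg/L

Mass balance: C = (56.10·0.1700 + 7.400·26.00) / 63.50 = 201.9/63.50 = 3.180 mg/L; combined flow 63.50 m³/s.
Travel time t = 35.4·1000 / 1.1 = 32180 s = 8.939 h.
6.9%/h lost → k = −ln(1 − 0.069) = 0.07150 h⁻¹.
Applying C = C₀e^(−kt): 3.180 × 0.5278 = 1.678 mg/L.
Second outfall: C = (63.50·1.678 + 9.380·25.00)/72.88 = 4.680 mg/L.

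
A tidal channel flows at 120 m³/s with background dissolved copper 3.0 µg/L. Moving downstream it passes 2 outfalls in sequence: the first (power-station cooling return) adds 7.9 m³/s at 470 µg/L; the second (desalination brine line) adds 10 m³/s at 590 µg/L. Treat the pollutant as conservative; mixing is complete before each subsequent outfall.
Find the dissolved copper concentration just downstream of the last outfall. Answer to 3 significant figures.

72.3 µg/L

After outfall 1: Q = 120.0 + 7.900 = 127.9 m³/s; C = (120.0·3.000 + 7.900·470.0)/127.9 = 31.85 µg/L.
After outfall 2: Q = 127.9 + 10.00 = 137.9 m³/s; C = (127.9·31.85 + 10.00·590.0)/137.9 = 72.32 µg/L.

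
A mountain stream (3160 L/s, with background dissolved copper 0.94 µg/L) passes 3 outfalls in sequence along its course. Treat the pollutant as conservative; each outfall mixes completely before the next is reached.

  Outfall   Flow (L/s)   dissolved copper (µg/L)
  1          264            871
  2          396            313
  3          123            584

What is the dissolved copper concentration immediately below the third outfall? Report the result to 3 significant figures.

Below outfall 1: Q → 3424 L/s, C = (3160·0.9400 + 264.0·871.0)/3424 = 68.02 µg/L.
Below outfall 2: Q → 3820 L/s, C = (3424·68.02 + 396.0·313.0)/3820 = 93.42 µg/L.
Below outfall 3: Q → 3943 L/s, C = (3820·93.42 + 123.0·584.0)/3943 = 108.7 µg/L.

109 µg/L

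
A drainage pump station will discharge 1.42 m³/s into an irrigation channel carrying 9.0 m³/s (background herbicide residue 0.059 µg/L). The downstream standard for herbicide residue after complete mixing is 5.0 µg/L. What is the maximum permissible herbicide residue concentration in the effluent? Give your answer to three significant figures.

At the limit, (Qr·Cr + Qe·Cₑ)/(Qr + Qe) = 5.0:
Cₑ = (10.42·5.0 − 9.000·0.05900) / 1.420 = 36.32 µg/L.

36.3 µg/L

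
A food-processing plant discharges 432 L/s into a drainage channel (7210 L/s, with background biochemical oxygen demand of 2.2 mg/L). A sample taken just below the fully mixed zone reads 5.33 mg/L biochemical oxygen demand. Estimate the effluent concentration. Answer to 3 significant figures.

Mass balance: 7210·2.200 + 432.0·Cₑ = 7642·5.330
→ Cₑ = (7642·5.330 − 7210·2.200) / 432.0 = 57.57 mg/L.

57.6 mg/L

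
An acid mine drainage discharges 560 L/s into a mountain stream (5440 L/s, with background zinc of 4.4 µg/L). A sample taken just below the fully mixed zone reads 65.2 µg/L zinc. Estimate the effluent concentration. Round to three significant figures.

Mass balance: 5440·4.400 + 560.0·Cₑ = 6000·65.20
→ Cₑ = (6000·65.20 − 5440·4.400) / 560.0 = 655.8 µg/L.

656 µg/L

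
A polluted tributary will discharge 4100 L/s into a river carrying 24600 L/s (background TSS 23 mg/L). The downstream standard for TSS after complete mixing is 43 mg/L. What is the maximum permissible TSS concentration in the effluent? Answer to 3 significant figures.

At the limit, (Qr·Cr + Qe·Cₑ)/(Qr + Qe) = 43:
Cₑ = (28700·43 − 24600·23.00) / 4100 = 163.0 mg/L.

163 mg/L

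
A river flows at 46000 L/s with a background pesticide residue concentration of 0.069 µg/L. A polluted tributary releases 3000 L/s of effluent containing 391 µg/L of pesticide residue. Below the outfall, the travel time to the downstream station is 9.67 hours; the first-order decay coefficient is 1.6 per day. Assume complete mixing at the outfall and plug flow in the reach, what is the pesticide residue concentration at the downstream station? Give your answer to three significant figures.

Flow-weighted average: C = (46000·0.06900 + 3000·391.0) / 49000 = 1176000/49000 = 24.00 µg/L.
Applying C = C₀e^(−kt): 24.00 × 0.5248 = 12.60 µg/L.

12.6 µg/L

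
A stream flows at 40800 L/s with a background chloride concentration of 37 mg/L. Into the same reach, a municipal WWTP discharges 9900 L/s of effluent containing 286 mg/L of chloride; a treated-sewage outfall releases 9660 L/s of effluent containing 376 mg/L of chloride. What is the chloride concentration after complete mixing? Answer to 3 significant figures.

Conservation of mass: C = (40800·37.00 + 9900·286.0 + 9660·376.0) / 60360 = 7973000/60360 = 132.1 mg/L.

132 mg/L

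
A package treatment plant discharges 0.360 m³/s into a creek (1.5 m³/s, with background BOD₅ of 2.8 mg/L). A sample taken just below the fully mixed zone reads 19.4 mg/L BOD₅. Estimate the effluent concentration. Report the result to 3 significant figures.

88.6 mg/L

Mass balance: 1.500·2.800 + 0.3600·Cₑ = 1.860·19.40
→ Cₑ = (1.860·19.40 − 1.500·2.800) / 0.3600 = 88.57 mg/L.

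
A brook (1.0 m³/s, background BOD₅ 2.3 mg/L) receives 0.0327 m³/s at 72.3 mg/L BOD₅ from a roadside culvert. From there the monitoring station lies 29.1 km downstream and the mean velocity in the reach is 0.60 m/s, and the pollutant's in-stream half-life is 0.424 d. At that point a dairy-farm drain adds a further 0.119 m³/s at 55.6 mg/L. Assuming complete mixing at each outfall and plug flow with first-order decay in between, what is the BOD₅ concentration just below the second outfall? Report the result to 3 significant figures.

Flow-weighted average: C = (1.000·2.300 + 0.03270·72.30) / 1.033 = 4.664/1.033 = 4.517 mg/L; combined flow 1.033 m³/s.
Travel time t = 29.1·1000 / 0.60 = 48500 s = 13.47 h.
Half-life 0.424 d → k = ln 2 / 0.424 = 1.635 d⁻¹.
First-order decay: C = 4.517·exp(−k·t) = 4.517·0.3994 = 1.804 mg/L.
Second outfall: C = (1.033·1.804 + 0.1190·55.60)/1.152 = 7.363 mg/L.

7.36 mg/L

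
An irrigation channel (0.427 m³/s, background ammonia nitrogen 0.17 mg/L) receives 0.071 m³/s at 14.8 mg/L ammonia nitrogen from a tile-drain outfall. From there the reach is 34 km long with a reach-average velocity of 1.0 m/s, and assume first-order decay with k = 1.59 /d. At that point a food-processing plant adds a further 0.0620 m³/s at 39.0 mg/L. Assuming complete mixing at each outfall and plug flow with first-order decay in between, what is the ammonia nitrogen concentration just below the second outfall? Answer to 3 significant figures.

Flow-weighted average: C = (0.4270·0.1700 + 0.07100·14.80) / 0.4980 = 1.123/0.4980 = 2.256 mg/L; combined flow 0.4980 m³/s.
Travel time t = 34·1000 / 1.0 = 34000 s = 9.444 h.
First-order decay: C = 2.256·exp(−k·t) = 2.256·0.5349 = 1.207 mg/L.
Second outfall: C = (0.4980·1.207 + 0.06200·39.00)/0.5600 = 5.391 mg/L.

5.39 mg/L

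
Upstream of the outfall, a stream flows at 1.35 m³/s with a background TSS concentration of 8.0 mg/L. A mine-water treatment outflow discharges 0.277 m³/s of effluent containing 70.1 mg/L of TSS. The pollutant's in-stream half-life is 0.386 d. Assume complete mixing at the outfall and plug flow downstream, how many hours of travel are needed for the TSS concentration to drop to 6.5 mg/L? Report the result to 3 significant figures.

14.0 h

After mixing, C = (1.350·8.000 + 0.2770·70.10) / 1.627 = 30.22/1.627 = 18.57 mg/L.
Half-life 0.386 d → k = ln 2 / 0.386 = 1.796 d⁻¹.
18.57·exp(−k·t) = 6.5 → t = ln(18.57/6.5)/k = 50510 s = 14.03 h.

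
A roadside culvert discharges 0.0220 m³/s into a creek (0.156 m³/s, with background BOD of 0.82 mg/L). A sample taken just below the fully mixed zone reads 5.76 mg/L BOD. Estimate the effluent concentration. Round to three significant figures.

Mass balance: 0.1560·0.8200 + 0.02200·Cₑ = 0.1780·5.760
→ Cₑ = (0.1780·5.760 − 0.1560·0.8200) / 0.02200 = 40.79 mg/L.

40.8 mg/L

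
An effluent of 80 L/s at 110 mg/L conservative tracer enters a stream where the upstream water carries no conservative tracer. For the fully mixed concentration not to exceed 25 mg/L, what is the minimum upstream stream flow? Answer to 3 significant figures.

Set C_mix = 25: (Q·0 + 80.00·110.0) / (Q + 80.00) = 25
→ Q = 80.00·(110.0 − 25)/(25 − 0) = 272.0 L/s.

272 L/s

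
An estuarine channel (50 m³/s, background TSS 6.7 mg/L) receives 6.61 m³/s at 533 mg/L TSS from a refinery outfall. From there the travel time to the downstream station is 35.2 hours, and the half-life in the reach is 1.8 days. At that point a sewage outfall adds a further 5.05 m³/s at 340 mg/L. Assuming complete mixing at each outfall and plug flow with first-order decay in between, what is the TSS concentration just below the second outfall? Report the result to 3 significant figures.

Flow-weighted average: C = (50.00·6.700 + 6.610·533.0) / 56.61 = 3858/56.61 = 68.15 mg/L; combined flow 56.61 m³/s.
Half-life 1.8 d → k = ln 2 / 1.8 = 0.3851 d⁻¹.
Applying C = C₀e^(−kt): 68.15 × 0.5685 = 38.74 mg/L.
At the second outfall, C = (56.61·38.74 + 5.050·340.0) / (56.61 + 5.050) = 63.42 mg/L.

63.4 mg/L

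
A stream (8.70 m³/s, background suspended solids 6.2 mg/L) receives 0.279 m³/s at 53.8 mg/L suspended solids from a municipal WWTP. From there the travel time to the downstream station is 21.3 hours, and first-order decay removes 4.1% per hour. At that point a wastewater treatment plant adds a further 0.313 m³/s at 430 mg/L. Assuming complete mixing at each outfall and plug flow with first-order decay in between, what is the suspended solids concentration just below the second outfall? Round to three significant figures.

17.5 mg/L

Conservation of mass: C = (8.700·6.200 + 0.2790·53.80) / 8.979 = 68.95/8.979 = 7.679 mg/L; combined flow 8.979 m³/s.
4.1%/h lost → k = −ln(1 − 0.041) = 0.04186 h⁻¹.
Decay over the reach: 7.679·exp(−kt) = 7.679·0.4100 = 3.148 mg/L.
At the second outfall, C = (8.979·3.148 + 0.3130·430.0) / (8.979 + 0.3130) = 17.53 mg/L.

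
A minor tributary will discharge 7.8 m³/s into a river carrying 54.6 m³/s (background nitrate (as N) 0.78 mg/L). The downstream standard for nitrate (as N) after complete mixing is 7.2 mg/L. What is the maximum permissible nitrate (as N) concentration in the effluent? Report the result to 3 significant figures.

At the limit, (Qr·Cr + Qe·Cₑ)/(Qr + Qe) = 7.2:
Cₑ = (62.40·7.2 − 54.60·0.7800) / 7.800 = 52.14 mg/L.

52.1 mg/L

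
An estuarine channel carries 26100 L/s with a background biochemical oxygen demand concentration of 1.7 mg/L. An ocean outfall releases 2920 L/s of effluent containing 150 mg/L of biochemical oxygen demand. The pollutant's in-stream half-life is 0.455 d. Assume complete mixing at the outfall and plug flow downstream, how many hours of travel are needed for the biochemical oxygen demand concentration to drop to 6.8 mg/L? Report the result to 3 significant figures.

Conservation of mass: C = (26100·1.700 + 2920·150.0) / 29020 = 482400/29020 = 16.62 mg/L.
Half-life 0.455 d → k = ln 2 / 0.455 = 1.523 d⁻¹.
16.62·exp(−k·t) = 6.8 → t = ln(16.62/6.8)/k = 50690 s = 14.08 h.

14.1 h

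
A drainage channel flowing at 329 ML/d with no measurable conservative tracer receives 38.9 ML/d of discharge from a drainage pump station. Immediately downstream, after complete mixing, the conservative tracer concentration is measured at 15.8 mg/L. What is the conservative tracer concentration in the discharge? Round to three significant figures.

149 mg/L

Mass balance: 329.0·0 + 38.90·Cₑ = 367.9·15.80
→ Cₑ = (367.9·15.80 − 329.0·0) / 38.90 = 149.4 mg/L.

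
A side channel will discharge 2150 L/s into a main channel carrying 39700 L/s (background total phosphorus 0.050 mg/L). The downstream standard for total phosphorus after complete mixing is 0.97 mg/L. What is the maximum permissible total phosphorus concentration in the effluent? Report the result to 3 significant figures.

18.0 mg/L

At the limit, (Qr·Cr + Qe·Cₑ)/(Qr + Qe) = 0.97:
Cₑ = (41850·0.97 − 39700·0.05000) / 2150 = 17.96 mg/L.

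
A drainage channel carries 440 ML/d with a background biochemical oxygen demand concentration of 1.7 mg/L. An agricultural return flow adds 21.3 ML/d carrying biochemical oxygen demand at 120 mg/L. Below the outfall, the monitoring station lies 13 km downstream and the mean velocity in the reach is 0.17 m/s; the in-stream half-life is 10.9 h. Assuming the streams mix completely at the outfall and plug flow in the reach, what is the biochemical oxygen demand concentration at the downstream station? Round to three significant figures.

1.86 mg/L

Mass balance: C = (440.0·1.700 + 21.30·120.0) / 461.3 = 3304/461.3 = 7.162 mg/L.
Travel time t = 13·1000 / 0.17 = 76470 s = 21.24 h.
Half-life 10.9 h → k = ln 2 / 10.9 = 0.06359 h⁻¹ = 1.526 d⁻¹.
Decay over the reach: 7.162·exp(−kt) = 7.162·0.2590 = 1.855 mg/L.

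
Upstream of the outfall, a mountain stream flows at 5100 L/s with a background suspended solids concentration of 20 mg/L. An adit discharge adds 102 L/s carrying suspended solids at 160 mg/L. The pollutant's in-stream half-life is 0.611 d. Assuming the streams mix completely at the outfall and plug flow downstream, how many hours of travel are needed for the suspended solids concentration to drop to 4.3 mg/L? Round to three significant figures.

35.2 h

Mixed concentration C = ΣQC/ΣQ = (5100·20.00 + 102.0·160.0) / 5202 = 118300/5202 = 22.75 mg/L.
Half-life 0.611 d → k = ln 2 / 0.611 = 1.134 d⁻¹.
22.75·exp(−k·t) = 4.3 → t = ln(22.75/4.3)/k = 126900 s = 35.24 h.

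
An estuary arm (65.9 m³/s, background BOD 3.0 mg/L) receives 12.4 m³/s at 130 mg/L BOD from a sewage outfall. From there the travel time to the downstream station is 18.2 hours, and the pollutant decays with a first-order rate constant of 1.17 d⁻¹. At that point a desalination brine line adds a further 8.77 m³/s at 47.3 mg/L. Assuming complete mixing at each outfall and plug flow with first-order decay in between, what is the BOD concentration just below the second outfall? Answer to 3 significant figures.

13.3 mg/L

After mixing, C = (65.90·3.000 + 12.40·130.0) / 78.30 = 1810/78.30 = 23.11 mg/L; combined flow 78.30 m³/s.
After decay, C = 23.11 × e^(−kt) = 23.11 × 0.4118 = 9.517 mg/L.
At the second outfall, C = (78.30·9.517 + 8.770·47.30) / (78.30 + 8.770) = 13.32 mg/L.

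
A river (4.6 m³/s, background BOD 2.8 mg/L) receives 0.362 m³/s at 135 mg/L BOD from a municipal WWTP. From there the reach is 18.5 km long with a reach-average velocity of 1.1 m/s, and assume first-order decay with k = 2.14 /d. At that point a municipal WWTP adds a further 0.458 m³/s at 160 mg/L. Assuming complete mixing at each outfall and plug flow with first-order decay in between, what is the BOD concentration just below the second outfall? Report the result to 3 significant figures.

21.0 mg/L

Mass balance: C = (4.600·2.800 + 0.3620·135.0) / 4.962 = 61.75/4.962 = 12.44 mg/L; combined flow 4.962 m³/s.
Travel time t = 18.5·1000 / 1.1 = 16820 s = 4.672 h.
First-order decay: C = 12.44·exp(−k·t) = 12.44·0.6593 = 8.205 mg/L.
Second outfall: C = (4.962·8.205 + 0.4580·160.0)/5.420 = 21.03 mg/L.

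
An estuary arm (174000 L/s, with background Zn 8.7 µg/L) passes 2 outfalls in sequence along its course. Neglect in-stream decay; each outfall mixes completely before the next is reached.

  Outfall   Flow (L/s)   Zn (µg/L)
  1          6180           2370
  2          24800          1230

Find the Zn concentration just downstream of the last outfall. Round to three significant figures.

Outfall 1: combined Q = 180200 L/s; C = (174000·8.700 + 6180·2370)/180200 = 89.69 µg/L.
Outfall 2: combined Q = 205000 L/s; C = (180200·89.69 + 24800·1230)/205000 = 227.7 µg/L.

228 µg/L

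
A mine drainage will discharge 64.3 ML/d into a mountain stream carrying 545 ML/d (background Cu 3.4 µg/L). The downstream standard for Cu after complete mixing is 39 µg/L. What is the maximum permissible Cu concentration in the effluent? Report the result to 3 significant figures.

At the limit, (Qr·Cr + Qe·Cₑ)/(Qr + Qe) = 39:
Cₑ = (609.3·39 − 545.0·3.400) / 64.30 = 340.7 µg/L.

341 µg/L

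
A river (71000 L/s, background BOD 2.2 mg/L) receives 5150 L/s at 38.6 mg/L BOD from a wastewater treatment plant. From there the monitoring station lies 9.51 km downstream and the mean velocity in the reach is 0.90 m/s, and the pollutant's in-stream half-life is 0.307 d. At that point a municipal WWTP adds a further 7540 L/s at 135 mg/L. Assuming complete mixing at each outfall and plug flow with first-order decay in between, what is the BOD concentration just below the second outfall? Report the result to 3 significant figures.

Flow-weighted average: C = (71000·2.200 + 5150·38.60) / 76150 = 355000/76150 = 4.662 mg/L; combined flow 76150 L/s.
Travel time t = 9.51·1000 / 0.90 = 10570 s = 2.935 h.
Half-life 0.307 d → k = ln 2 / 0.307 = 2.258 d⁻¹.
Decay over the reach: 4.662·exp(−kt) = 4.662·0.7587 = 3.537 mg/L.
Second outfall: C = (76150·3.537 + 7540·135.0)/83690 = 15.38 mg/L.

15.4 mg/L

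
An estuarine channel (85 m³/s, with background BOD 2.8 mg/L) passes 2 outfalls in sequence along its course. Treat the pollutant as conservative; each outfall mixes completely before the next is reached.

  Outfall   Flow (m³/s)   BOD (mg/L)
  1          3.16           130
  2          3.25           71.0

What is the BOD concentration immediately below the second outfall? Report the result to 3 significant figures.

9.62 mg/L

Below outfall 1: Q → 88.16 m³/s, C = (85.00·2.800 + 3.160·130.0)/88.16 = 7.359 mg/L.
Below outfall 2: Q → 91.41 m³/s, C = (88.16·7.359 + 3.250·71.00)/91.41 = 9.622 mg/L.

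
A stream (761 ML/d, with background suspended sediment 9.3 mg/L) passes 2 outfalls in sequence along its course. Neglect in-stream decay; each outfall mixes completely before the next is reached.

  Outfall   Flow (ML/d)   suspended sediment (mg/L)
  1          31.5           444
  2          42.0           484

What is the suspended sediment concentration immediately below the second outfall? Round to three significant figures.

49.6 mg/L

After outfall 1: Q = 761.0 + 31.50 = 792.5 ML/d; C = (761.0·9.300 + 31.50·444.0)/792.5 = 26.58 mg/L.
After outfall 2: Q = 792.5 + 42.00 = 834.5 ML/d; C = (792.5·26.58 + 42.00·484.0)/834.5 = 49.60 mg/L.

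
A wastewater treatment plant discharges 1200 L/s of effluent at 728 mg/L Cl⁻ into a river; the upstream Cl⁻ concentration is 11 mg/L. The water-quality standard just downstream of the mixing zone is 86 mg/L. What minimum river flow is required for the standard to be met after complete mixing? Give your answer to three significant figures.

10300 L/s

Set C_mix = 86: (Q·11.00 + 1200·728.0) / (Q + 1200) = 86
→ Q = 1200·(728.0 − 86)/(86 − 11.00) = 10270 L/s.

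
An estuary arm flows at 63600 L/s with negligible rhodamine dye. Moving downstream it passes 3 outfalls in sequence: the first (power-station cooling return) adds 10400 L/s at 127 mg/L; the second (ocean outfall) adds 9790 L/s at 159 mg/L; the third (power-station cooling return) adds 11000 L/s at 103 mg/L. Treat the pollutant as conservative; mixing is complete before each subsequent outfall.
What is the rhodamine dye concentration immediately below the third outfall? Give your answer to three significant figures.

After outfall 1: Q = 63600 + 10400 = 74000 L/s; C = (63600·0 + 10400·127.0)/74000 = 17.85 mg/L.
After outfall 2: Q = 74000 + 9790 = 83790 L/s; C = (74000·17.85 + 9790·159.0)/83790 = 34.34 mg/L.
After outfall 3: Q = 83790 + 11000 = 94790 L/s; C = (83790·34.34 + 11000·103.0)/94790 = 42.31 mg/L.

42.3 mg/L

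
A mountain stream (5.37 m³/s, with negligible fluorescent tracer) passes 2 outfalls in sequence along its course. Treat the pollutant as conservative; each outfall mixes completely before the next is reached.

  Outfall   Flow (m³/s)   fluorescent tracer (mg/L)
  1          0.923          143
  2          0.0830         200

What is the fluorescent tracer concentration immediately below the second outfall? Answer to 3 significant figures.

Outfall 1: combined Q = 6.293 m³/s; C = (5.370·0 + 0.9230·143.0)/6.293 = 20.97 mg/L.
Outfall 2: combined Q = 6.376 m³/s; C = (6.293·20.97 + 0.08300·200.0)/6.376 = 23.30 mg/L.

23.3 mg/L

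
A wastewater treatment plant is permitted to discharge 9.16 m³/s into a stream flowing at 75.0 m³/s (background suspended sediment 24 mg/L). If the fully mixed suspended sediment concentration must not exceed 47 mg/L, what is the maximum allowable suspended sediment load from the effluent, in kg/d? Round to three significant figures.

186000 kg/d

Mass balance at the limit: 75.00·24.00 + 9.160·Cₑ = 84.16·47 → Cₑ = 235.3 mg/L.
Load = 9.160 m³/s × 235.3 g/m³ × 86 400 s/d = 186200 kg/d.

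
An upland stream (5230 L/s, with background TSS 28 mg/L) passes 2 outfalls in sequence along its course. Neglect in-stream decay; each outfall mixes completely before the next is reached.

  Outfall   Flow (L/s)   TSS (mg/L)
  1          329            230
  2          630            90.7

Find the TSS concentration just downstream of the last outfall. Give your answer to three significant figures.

Outfall 1: combined Q = 5559 L/s; C = (5230·28.00 + 329.0·230.0)/5559 = 39.96 mg/L.
Outfall 2: combined Q = 6189 L/s; C = (5559·39.96 + 630.0·90.70)/6189 = 45.12 mg/L.

45.1 mg/L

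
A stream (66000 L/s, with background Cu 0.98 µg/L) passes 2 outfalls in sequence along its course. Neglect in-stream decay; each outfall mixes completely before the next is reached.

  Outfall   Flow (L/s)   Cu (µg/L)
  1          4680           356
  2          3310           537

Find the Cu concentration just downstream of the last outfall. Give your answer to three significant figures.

Below outfall 1: Q → 70680 L/s, C = (66000·0.9800 + 4680·356.0)/70680 = 24.49 µg/L.
Below outfall 2: Q → 73990 L/s, C = (70680·24.49 + 3310·537.0)/73990 = 47.41 µg/L.

47.4 µg/L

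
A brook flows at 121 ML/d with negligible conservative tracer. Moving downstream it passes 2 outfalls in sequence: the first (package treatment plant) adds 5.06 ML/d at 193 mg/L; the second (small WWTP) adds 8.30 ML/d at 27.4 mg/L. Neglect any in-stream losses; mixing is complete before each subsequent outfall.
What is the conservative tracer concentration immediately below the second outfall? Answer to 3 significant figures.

Below outfall 1: Q → 126.1 ML/d, C = (121.0·0 + 5.060·193.0)/126.1 = 7.747 mg/L.
Below outfall 2: Q → 134.4 ML/d, C = (126.1·7.747 + 8.300·27.40)/134.4 = 8.961 mg/L.

8.96 mg/L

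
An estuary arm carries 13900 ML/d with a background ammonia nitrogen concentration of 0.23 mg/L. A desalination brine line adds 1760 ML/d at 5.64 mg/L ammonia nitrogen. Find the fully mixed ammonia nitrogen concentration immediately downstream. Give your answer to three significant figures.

After mixing, C = (13900·0.2300 + 1760·5.640) / 15660 = 13120/15660 = 0.8380 mg/L.

0.838 mg/L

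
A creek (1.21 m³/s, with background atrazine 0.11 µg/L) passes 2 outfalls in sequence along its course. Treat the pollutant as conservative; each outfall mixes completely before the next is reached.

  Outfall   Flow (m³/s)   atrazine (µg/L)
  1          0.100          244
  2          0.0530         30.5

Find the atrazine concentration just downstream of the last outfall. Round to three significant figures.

19.2 µg/L

Outfall 1: combined Q = 1.310 m³/s; C = (1.210·0.1100 + 0.1000·244.0)/1.310 = 18.73 µg/L.
Outfall 2: combined Q = 1.363 m³/s; C = (1.310·18.73 + 0.05300·30.50)/1.363 = 19.19 µg/L.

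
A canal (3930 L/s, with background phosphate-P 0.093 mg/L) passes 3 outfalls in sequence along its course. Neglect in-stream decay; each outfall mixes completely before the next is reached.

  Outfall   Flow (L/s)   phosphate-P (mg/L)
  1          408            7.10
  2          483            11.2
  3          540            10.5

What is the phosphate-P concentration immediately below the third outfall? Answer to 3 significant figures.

Below outfall 1: Q → 4338 L/s, C = (3930·0.09300 + 408.0·7.100)/4338 = 0.7520 mg/L.
Below outfall 2: Q → 4821 L/s, C = (4338·0.7520 + 483.0·11.20)/4821 = 1.799 mg/L.
Below outfall 3: Q → 5361 L/s, C = (4821·1.799 + 540.0·10.50)/5361 = 2.675 mg/L.

2.68 mg/L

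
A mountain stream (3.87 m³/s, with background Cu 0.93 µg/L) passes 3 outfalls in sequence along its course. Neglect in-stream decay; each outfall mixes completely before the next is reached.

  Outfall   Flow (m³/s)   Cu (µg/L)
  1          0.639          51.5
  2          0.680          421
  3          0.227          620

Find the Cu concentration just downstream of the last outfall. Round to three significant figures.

85.6 µg/L

After outfall 1: Q = 3.870 + 0.6390 = 4.509 m³/s; C = (3.870·0.9300 + 0.6390·51.50)/4.509 = 8.097 µg/L.
After outfall 2: Q = 4.509 + 0.6800 = 5.189 m³/s; C = (4.509·8.097 + 0.6800·421.0)/5.189 = 62.21 µg/L.
After outfall 3: Q = 5.189 + 0.2270 = 5.416 m³/s; C = (5.189·62.21 + 0.2270·620.0)/5.416 = 85.58 µg/L.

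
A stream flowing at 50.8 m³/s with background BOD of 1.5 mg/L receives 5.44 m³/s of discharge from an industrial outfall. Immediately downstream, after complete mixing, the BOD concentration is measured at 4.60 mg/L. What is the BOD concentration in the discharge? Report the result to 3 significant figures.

33.5 mg/L

Mass balance: 50.80·1.500 + 5.440·Cₑ = 56.24·4.600
→ Cₑ = (56.24·4.600 − 50.80·1.500) / 5.440 = 33.55 mg/L.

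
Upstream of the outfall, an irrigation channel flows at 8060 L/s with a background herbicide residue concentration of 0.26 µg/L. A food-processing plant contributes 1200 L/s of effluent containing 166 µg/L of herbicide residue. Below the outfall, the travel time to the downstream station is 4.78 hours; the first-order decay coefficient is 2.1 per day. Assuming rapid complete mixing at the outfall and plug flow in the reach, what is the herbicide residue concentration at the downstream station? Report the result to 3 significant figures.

Mixed concentration C = ΣQC/ΣQ = (8060·0.2600 + 1200·166.0) / 9260 = 201300/9260 = 21.74 µg/L.
Decay over the reach: 21.74·exp(−kt) = 21.74·0.6582 = 14.31 µg/L.

14.3 µg/L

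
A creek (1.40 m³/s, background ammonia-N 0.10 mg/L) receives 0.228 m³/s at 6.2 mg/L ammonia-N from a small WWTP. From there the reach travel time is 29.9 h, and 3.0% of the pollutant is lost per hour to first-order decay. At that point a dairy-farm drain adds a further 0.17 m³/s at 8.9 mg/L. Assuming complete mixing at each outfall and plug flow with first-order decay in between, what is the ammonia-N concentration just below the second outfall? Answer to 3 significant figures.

Flow-weighted average: C = (1.400·0.1000 + 0.2280·6.200) / 1.628 = 1.554/1.628 = 0.9543 mg/L; combined flow 1.628 m³/s.
3.0%/h lost → k = −ln(1 − 0.03) = 0.03046 h⁻¹.
Applying C = C₀e^(−kt): 0.9543 × 0.4022 = 0.3838 mg/L.
At the second outfall, C = (1.628·0.3838 + 0.1700·8.900) / (1.628 + 0.1700) = 1.189 mg/L.

1.19 mg/L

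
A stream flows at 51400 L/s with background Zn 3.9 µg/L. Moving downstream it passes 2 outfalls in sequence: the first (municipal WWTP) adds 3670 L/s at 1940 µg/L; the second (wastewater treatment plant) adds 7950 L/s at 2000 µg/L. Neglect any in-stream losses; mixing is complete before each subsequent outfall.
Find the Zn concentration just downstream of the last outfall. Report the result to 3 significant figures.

368 µg/L

Outfall 1: combined Q = 55070 L/s; C = (51400·3.900 + 3670·1940)/55070 = 132.9 µg/L.
Outfall 2: combined Q = 63020 L/s; C = (55070·132.9 + 7950·2000)/63020 = 368.5 µg/L.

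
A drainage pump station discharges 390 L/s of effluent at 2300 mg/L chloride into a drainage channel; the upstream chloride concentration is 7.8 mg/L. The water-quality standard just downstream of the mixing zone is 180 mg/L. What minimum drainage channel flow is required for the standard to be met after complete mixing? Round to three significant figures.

Set C_mix = 180: (Q·7.800 + 390.0·2300) / (Q + 390.0) = 180
→ Q = 390.0·(2300 − 180)/(180 − 7.800) = 4801 L/s.

4800 L/s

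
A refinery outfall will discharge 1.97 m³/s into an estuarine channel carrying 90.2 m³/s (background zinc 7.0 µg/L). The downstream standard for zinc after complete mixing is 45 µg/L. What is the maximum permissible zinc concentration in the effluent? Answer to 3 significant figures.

1780 µg/L

At the limit, (Qr·Cr + Qe·Cₑ)/(Qr + Qe) = 45:
Cₑ = (92.17·45 − 90.20·7.000) / 1.970 = 1785 µg/L.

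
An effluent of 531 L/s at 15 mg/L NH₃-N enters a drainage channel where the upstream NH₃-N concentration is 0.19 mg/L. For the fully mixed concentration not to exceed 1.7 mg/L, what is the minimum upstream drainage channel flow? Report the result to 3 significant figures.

Set C_mix = 1.7: (Q·0.1900 + 531.0·15.00) / (Q + 531.0) = 1.7
→ Q = 531.0·(15.00 − 1.7)/(1.7 − 0.1900) = 4677 L/s.

4680 L/s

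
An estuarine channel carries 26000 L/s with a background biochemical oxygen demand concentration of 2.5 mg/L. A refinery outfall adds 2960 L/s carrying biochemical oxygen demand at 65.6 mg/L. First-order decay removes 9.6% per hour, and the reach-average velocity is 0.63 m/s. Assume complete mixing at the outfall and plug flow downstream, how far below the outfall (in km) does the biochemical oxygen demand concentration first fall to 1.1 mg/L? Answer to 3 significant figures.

Mass balance: C = (26000·2.500 + 2960·65.60) / 28960 = 259200/28960 = 8.949 mg/L.
9.6%/h lost → k = −ln(1 − 0.096) = 0.1009 h⁻¹.
Set 8.949·exp(−k·t) = 1.1 → t = ln(8.949/1.1)/k = 74770 s = 20.77 h.
Distance = v·t = 0.63·74770 = 47110 m = 47.11 km.

47.1 km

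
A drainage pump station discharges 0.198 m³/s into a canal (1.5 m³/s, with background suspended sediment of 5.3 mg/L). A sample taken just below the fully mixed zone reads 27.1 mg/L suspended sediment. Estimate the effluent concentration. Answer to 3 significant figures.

Mass balance: 1.500·5.300 + 0.1980·Cₑ = 1.698·27.10
→ Cₑ = (1.698·27.10 − 1.500·5.300) / 0.1980 = 192.3 mg/L.

192 mg/L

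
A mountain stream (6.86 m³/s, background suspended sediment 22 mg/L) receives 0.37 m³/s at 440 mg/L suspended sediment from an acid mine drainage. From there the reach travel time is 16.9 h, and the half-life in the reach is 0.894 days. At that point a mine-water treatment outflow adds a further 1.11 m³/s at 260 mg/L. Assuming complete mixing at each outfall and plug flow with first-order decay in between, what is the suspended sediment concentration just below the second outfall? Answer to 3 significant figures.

56.4 mg/L

Flow-weighted average: C = (6.860·22.00 + 0.3700·440.0) / 7.230 = 313.7/7.230 = 43.39 mg/L; combined flow 7.230 m³/s.
Half-life 0.894 d → k = ln 2 / 0.894 = 0.7753 d⁻¹.
First-order decay: C = 43.39·exp(−k·t) = 43.39·0.5793 = 25.14 mg/L.
At the second outfall, C = (7.230·25.14 + 1.110·260.0) / (7.230 + 1.110) = 56.39 mg/L.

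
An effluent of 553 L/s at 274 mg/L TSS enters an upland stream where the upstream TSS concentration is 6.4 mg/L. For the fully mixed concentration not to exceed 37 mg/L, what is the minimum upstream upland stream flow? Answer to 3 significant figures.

Set C_mix = 37: (Q·6.400 + 553.0·274.0) / (Q + 553.0) = 37
→ Q = 553.0·(274.0 − 37)/(37 − 6.400) = 4283 L/s.

4280 L/s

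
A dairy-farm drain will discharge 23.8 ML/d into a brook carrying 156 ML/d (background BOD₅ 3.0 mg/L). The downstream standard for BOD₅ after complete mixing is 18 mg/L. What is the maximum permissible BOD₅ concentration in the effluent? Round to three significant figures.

At the limit, (Qr·Cr + Qe·Cₑ)/(Qr + Qe) = 18:
Cₑ = (179.8·18 − 156.0·3.000) / 23.80 = 116.3 mg/L.

116 mg/L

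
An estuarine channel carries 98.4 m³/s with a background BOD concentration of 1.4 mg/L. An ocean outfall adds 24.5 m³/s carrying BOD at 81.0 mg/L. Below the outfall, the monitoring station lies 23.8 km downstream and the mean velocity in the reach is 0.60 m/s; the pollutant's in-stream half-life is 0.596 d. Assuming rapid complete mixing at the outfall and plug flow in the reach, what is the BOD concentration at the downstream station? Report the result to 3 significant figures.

10.1 mg/L

Mass balance: C = (98.40·1.400 + 24.50·81.00) / 122.9 = 2122/122.9 = 17.27 mg/L.
Travel time t = 23.8·1000 / 0.60 = 39670 s = 11.02 h.
Half-life 0.596 d → k = ln 2 / 0.596 = 1.163 d⁻¹.
After decay, C = 17.27 × e^(−kt) = 17.27 × 0.5863 = 10.12 mg/L.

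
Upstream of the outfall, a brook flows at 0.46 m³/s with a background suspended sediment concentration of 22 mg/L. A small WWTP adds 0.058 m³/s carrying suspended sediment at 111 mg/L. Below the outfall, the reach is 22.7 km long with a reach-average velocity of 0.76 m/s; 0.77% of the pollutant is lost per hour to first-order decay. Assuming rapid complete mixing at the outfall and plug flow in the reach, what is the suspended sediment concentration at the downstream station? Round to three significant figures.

30.0 mg/L

Conservation of mass: C = (0.4600·22.00 + 0.05800·111.0) / 0.5180 = 16.56/0.5180 = 31.97 mg/L.
Travel time t = 22.7·1000 / 0.76 = 29870 s = 8.297 h.
0.77%/h lost → k = −ln(1 − 0.0077) = 0.007730 h⁻¹.
Applying C = C₀e^(−kt): 31.97 × 0.9379 = 29.98 mg/L.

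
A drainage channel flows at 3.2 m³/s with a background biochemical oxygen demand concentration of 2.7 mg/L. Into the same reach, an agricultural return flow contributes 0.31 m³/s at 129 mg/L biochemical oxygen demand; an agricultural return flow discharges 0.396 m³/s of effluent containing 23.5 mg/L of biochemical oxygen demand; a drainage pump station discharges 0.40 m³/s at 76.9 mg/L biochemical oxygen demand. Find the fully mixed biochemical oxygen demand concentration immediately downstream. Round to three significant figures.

20.6 mg/L

After mixing, C = (3.200·2.700 + 0.3100·129.0 + 0.3960·23.50 + 0.4000·76.90) / 4.306 = 88.70/4.306 = 20.60 mg/L.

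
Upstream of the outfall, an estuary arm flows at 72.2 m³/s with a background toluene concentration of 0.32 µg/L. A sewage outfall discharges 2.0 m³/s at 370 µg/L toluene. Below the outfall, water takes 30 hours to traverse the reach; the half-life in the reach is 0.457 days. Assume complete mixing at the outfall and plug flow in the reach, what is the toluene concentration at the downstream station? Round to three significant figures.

1.54 µg/L

Mixed concentration C = ΣQC/ΣQ = (72.20·0.3200 + 2.000·370.0) / 74.20 = 763.1/74.20 = 10.28 µg/L.
Half-life 0.457 d → k = ln 2 / 0.457 = 1.517 d⁻¹.
Decay over the reach: 10.28·exp(−kt) = 10.28·0.1502 = 1.545 µg/L.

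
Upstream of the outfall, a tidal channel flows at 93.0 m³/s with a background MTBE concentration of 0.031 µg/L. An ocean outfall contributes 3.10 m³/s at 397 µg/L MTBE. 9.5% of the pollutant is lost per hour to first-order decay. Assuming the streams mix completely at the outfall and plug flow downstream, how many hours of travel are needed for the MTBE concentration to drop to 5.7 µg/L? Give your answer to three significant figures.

Mixed concentration C = ΣQC/ΣQ = (93.00·0.03100 + 3.100·397.0) / 96.10 = 1234/96.10 = 12.84 µg/L.
9.5%/h lost → k = −ln(1 − 0.095) = 0.09982 h⁻¹.
12.84·exp(−k·t) = 5.7 → t = ln(12.84/5.7)/k = 29280 s = 8.133 h.

8.13 h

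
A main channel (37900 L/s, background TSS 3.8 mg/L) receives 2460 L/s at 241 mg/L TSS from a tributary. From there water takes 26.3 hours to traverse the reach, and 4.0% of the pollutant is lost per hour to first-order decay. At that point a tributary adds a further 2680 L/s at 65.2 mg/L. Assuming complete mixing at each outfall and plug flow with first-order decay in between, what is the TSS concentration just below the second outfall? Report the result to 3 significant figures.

9.91 mg/L

Conservation of mass: C = (37900·3.800 + 2460·241.0) / 40360 = 736900/40360 = 18.26 mg/L; combined flow 40360 L/s.
4.0%/h lost → k = −ln(1 − 0.04) = 0.04082 h⁻¹.
First-order decay: C = 18.26·exp(−k·t) = 18.26·0.3418 = 6.240 mg/L.
At the second outfall, C = (40360·6.240 + 2680·65.20) / (40360 + 2680) = 9.911 mg/L.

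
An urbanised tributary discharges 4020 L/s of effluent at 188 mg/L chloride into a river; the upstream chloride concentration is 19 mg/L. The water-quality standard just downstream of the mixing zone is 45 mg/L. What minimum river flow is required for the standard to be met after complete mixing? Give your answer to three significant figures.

Set C_mix = 45: (Q·19.00 + 4020·188.0) / (Q + 4020) = 45
→ Q = 4020·(188.0 − 45)/(45 − 19.00) = 22110 L/s.

22100 L/s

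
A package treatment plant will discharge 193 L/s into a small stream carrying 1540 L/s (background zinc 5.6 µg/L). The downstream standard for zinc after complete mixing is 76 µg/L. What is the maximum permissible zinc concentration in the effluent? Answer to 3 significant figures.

At the limit, (Qr·Cr + Qe·Cₑ)/(Qr + Qe) = 76:
Cₑ = (1733·76 − 1540·5.600) / 193.0 = 637.7 µg/L.

638 µg/L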